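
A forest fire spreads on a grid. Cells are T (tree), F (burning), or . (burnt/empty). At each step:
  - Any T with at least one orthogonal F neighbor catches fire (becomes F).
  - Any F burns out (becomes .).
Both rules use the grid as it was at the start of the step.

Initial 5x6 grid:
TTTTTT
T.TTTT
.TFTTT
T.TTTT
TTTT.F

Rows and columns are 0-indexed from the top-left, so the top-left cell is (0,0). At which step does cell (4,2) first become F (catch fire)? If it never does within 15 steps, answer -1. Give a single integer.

Step 1: cell (4,2)='T' (+5 fires, +2 burnt)
Step 2: cell (4,2)='F' (+7 fires, +5 burnt)
  -> target ignites at step 2
Step 3: cell (4,2)='.' (+6 fires, +7 burnt)
Step 4: cell (4,2)='.' (+4 fires, +6 burnt)
Step 5: cell (4,2)='.' (+2 fires, +4 burnt)
Step 6: cell (4,2)='.' (+0 fires, +2 burnt)
  fire out at step 6

2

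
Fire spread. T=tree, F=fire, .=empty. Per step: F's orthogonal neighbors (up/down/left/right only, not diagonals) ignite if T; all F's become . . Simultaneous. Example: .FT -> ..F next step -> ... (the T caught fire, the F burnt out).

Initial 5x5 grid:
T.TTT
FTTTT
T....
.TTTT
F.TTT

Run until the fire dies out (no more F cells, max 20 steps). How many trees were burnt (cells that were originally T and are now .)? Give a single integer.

Step 1: +3 fires, +2 burnt (F count now 3)
Step 2: +1 fires, +3 burnt (F count now 1)
Step 3: +2 fires, +1 burnt (F count now 2)
Step 4: +2 fires, +2 burnt (F count now 2)
Step 5: +1 fires, +2 burnt (F count now 1)
Step 6: +0 fires, +1 burnt (F count now 0)
Fire out after step 6
Initially T: 16, now '.': 18
Total burnt (originally-T cells now '.'): 9

Answer: 9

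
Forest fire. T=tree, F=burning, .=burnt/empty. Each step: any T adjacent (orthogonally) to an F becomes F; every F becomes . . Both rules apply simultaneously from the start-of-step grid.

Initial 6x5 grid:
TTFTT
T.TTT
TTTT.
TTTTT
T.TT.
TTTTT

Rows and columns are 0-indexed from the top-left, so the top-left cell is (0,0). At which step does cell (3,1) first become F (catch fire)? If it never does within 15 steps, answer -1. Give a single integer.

Step 1: cell (3,1)='T' (+3 fires, +1 burnt)
Step 2: cell (3,1)='T' (+4 fires, +3 burnt)
Step 3: cell (3,1)='T' (+5 fires, +4 burnt)
Step 4: cell (3,1)='F' (+4 fires, +5 burnt)
  -> target ignites at step 4
Step 5: cell (3,1)='.' (+4 fires, +4 burnt)
Step 6: cell (3,1)='.' (+3 fires, +4 burnt)
Step 7: cell (3,1)='.' (+2 fires, +3 burnt)
Step 8: cell (3,1)='.' (+0 fires, +2 burnt)
  fire out at step 8

4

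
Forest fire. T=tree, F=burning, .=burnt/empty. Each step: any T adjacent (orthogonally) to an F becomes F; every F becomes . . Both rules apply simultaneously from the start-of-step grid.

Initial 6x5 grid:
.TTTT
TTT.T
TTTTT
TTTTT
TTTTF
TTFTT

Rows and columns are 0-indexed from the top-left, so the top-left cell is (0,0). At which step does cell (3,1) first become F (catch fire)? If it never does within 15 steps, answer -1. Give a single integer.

Step 1: cell (3,1)='T' (+6 fires, +2 burnt)
Step 2: cell (3,1)='T' (+5 fires, +6 burnt)
Step 3: cell (3,1)='F' (+5 fires, +5 burnt)
  -> target ignites at step 3
Step 4: cell (3,1)='.' (+4 fires, +5 burnt)
Step 5: cell (3,1)='.' (+4 fires, +4 burnt)
Step 6: cell (3,1)='.' (+2 fires, +4 burnt)
Step 7: cell (3,1)='.' (+0 fires, +2 burnt)
  fire out at step 7

3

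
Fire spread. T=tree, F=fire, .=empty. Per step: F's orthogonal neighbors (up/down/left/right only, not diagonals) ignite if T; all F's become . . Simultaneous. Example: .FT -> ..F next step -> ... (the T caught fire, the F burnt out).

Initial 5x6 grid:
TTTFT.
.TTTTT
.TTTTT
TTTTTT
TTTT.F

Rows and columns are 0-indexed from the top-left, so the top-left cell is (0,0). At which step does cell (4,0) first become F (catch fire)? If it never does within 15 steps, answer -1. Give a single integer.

Step 1: cell (4,0)='T' (+4 fires, +2 burnt)
Step 2: cell (4,0)='T' (+6 fires, +4 burnt)
Step 3: cell (4,0)='T' (+6 fires, +6 burnt)
Step 4: cell (4,0)='T' (+3 fires, +6 burnt)
Step 5: cell (4,0)='T' (+2 fires, +3 burnt)
Step 6: cell (4,0)='T' (+2 fires, +2 burnt)
Step 7: cell (4,0)='F' (+1 fires, +2 burnt)
  -> target ignites at step 7
Step 8: cell (4,0)='.' (+0 fires, +1 burnt)
  fire out at step 8

7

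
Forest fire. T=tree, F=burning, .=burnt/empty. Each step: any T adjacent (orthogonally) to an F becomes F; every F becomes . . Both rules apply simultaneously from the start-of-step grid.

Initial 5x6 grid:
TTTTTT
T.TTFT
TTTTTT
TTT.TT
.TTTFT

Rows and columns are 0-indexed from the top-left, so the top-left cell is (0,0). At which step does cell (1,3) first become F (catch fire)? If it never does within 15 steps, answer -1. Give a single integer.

Step 1: cell (1,3)='F' (+7 fires, +2 burnt)
  -> target ignites at step 1
Step 2: cell (1,3)='.' (+7 fires, +7 burnt)
Step 3: cell (1,3)='.' (+4 fires, +7 burnt)
Step 4: cell (1,3)='.' (+3 fires, +4 burnt)
Step 5: cell (1,3)='.' (+3 fires, +3 burnt)
Step 6: cell (1,3)='.' (+1 fires, +3 burnt)
Step 7: cell (1,3)='.' (+0 fires, +1 burnt)
  fire out at step 7

1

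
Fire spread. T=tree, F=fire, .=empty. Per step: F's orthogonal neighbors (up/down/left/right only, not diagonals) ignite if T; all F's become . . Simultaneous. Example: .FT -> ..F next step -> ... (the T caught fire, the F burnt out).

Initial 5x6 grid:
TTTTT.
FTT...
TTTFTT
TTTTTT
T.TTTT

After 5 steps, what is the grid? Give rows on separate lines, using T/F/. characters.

Step 1: 6 trees catch fire, 2 burn out
  FTTTT.
  .FT...
  FTF.FT
  TTTFTT
  T.TTTT
Step 2: 8 trees catch fire, 6 burn out
  .FTTT.
  ..F...
  .F...F
  FTF.FT
  T.TFTT
Step 3: 6 trees catch fire, 8 burn out
  ..FTT.
  ......
  ......
  .F...F
  F.F.FT
Step 4: 2 trees catch fire, 6 burn out
  ...FT.
  ......
  ......
  ......
  .....F
Step 5: 1 trees catch fire, 2 burn out
  ....F.
  ......
  ......
  ......
  ......

....F.
......
......
......
......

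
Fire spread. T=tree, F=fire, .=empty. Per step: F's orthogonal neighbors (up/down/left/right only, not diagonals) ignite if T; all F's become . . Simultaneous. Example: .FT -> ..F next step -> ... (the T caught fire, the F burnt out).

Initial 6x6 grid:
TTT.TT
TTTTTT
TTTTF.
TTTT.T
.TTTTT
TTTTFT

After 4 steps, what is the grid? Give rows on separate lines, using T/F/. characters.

Step 1: 5 trees catch fire, 2 burn out
  TTT.TT
  TTTTFT
  TTTF..
  TTTT.T
  .TTTFT
  TTTF.F
Step 2: 8 trees catch fire, 5 burn out
  TTT.FT
  TTTF.F
  TTF...
  TTTF.T
  .TTF.F
  TTF...
Step 3: 7 trees catch fire, 8 burn out
  TTT..F
  TTF...
  TF....
  TTF..F
  .TF...
  TF....
Step 4: 6 trees catch fire, 7 burn out
  TTF...
  TF....
  F.....
  TF....
  .F....
  F.....

TTF...
TF....
F.....
TF....
.F....
F.....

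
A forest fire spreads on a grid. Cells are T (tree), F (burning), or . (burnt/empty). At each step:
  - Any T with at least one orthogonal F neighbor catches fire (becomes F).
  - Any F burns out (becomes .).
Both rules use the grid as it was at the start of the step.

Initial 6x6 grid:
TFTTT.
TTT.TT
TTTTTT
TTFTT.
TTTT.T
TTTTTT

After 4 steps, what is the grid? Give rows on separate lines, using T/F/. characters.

Step 1: 7 trees catch fire, 2 burn out
  F.FTT.
  TFT.TT
  TTFTTT
  TF.FT.
  TTFT.T
  TTTTTT
Step 2: 10 trees catch fire, 7 burn out
  ...FT.
  F.F.TT
  TF.FTT
  F...F.
  TF.F.T
  TTFTTT
Step 3: 6 trees catch fire, 10 burn out
  ....F.
  ....TT
  F...FT
  ......
  F....T
  TF.FTT
Step 4: 4 trees catch fire, 6 burn out
  ......
  ....FT
  .....F
  ......
  .....T
  F...FT

......
....FT
.....F
......
.....T
F...FT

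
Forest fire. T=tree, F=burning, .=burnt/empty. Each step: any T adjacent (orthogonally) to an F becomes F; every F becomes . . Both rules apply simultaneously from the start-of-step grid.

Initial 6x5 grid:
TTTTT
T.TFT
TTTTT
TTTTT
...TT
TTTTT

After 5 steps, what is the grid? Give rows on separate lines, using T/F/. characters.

Step 1: 4 trees catch fire, 1 burn out
  TTTFT
  T.F.F
  TTTFT
  TTTTT
  ...TT
  TTTTT
Step 2: 5 trees catch fire, 4 burn out
  TTF.F
  T....
  TTF.F
  TTTFT
  ...TT
  TTTTT
Step 3: 5 trees catch fire, 5 burn out
  TF...
  T....
  TF...
  TTF.F
  ...FT
  TTTTT
Step 4: 5 trees catch fire, 5 burn out
  F....
  T....
  F....
  TF...
  ....F
  TTTFT
Step 5: 4 trees catch fire, 5 burn out
  .....
  F....
  .....
  F....
  .....
  TTF.F

.....
F....
.....
F....
.....
TTF.F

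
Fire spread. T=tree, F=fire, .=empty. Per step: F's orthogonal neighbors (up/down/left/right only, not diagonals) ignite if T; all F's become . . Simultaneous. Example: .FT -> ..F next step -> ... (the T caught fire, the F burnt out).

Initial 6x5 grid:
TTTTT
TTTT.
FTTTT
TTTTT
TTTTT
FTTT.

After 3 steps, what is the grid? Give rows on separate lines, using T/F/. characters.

Step 1: 5 trees catch fire, 2 burn out
  TTTTT
  FTTT.
  .FTTT
  FTTTT
  FTTTT
  .FTT.
Step 2: 6 trees catch fire, 5 burn out
  FTTTT
  .FTT.
  ..FTT
  .FTTT
  .FTTT
  ..FT.
Step 3: 6 trees catch fire, 6 burn out
  .FTTT
  ..FT.
  ...FT
  ..FTT
  ..FTT
  ...F.

.FTTT
..FT.
...FT
..FTT
..FTT
...F.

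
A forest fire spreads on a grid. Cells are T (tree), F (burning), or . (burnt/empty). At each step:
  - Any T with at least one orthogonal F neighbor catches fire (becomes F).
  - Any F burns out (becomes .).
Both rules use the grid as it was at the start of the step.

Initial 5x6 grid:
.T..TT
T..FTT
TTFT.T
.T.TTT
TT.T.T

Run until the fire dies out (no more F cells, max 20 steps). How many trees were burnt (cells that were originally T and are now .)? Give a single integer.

Step 1: +3 fires, +2 burnt (F count now 3)
Step 2: +5 fires, +3 burnt (F count now 5)
Step 3: +6 fires, +5 burnt (F count now 6)
Step 4: +2 fires, +6 burnt (F count now 2)
Step 5: +1 fires, +2 burnt (F count now 1)
Step 6: +0 fires, +1 burnt (F count now 0)
Fire out after step 6
Initially T: 18, now '.': 29
Total burnt (originally-T cells now '.'): 17

Answer: 17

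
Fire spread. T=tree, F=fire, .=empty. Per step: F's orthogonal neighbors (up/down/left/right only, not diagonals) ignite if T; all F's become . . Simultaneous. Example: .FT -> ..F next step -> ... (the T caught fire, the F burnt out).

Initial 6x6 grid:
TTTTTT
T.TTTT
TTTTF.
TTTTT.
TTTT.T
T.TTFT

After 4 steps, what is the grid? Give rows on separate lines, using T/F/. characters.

Step 1: 5 trees catch fire, 2 burn out
  TTTTTT
  T.TTFT
  TTTF..
  TTTTF.
  TTTT.T
  T.TF.F
Step 2: 8 trees catch fire, 5 burn out
  TTTTFT
  T.TF.F
  TTF...
  TTTF..
  TTTF.F
  T.F...
Step 3: 6 trees catch fire, 8 burn out
  TTTF.F
  T.F...
  TF....
  TTF...
  TTF...
  T.....
Step 4: 4 trees catch fire, 6 burn out
  TTF...
  T.....
  F.....
  TF....
  TF....
  T.....

TTF...
T.....
F.....
TF....
TF....
T.....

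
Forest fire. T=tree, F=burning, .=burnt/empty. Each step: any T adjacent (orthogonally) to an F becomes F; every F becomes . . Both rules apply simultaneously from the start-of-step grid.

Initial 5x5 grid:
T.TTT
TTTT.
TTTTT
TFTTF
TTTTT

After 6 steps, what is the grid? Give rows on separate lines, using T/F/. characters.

Step 1: 7 trees catch fire, 2 burn out
  T.TTT
  TTTT.
  TFTTF
  F.FF.
  TFTTF
Step 2: 7 trees catch fire, 7 burn out
  T.TTT
  TFTT.
  F.FF.
  .....
  F.FF.
Step 3: 3 trees catch fire, 7 burn out
  T.TTT
  F.FF.
  .....
  .....
  .....
Step 4: 3 trees catch fire, 3 burn out
  F.FFT
  .....
  .....
  .....
  .....
Step 5: 1 trees catch fire, 3 burn out
  ....F
  .....
  .....
  .....
  .....
Step 6: 0 trees catch fire, 1 burn out
  .....
  .....
  .....
  .....
  .....

.....
.....
.....
.....
.....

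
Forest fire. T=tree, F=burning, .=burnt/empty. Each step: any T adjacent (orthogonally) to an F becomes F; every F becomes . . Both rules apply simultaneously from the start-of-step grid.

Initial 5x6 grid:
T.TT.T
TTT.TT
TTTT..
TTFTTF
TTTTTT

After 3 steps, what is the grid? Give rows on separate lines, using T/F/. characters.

Step 1: 6 trees catch fire, 2 burn out
  T.TT.T
  TTT.TT
  TTFT..
  TF.FF.
  TTFTTF
Step 2: 7 trees catch fire, 6 burn out
  T.TT.T
  TTF.TT
  TF.F..
  F.....
  TF.FF.
Step 3: 4 trees catch fire, 7 burn out
  T.FT.T
  TF..TT
  F.....
  ......
  F.....

T.FT.T
TF..TT
F.....
......
F.....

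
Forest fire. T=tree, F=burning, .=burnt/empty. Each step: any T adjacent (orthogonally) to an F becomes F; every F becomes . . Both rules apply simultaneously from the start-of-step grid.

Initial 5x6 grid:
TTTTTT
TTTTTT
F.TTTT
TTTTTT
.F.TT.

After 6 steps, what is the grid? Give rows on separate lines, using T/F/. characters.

Step 1: 3 trees catch fire, 2 burn out
  TTTTTT
  FTTTTT
  ..TTTT
  FFTTTT
  ...TT.
Step 2: 3 trees catch fire, 3 burn out
  FTTTTT
  .FTTTT
  ..TTTT
  ..FTTT
  ...TT.
Step 3: 4 trees catch fire, 3 burn out
  .FTTTT
  ..FTTT
  ..FTTT
  ...FTT
  ...TT.
Step 4: 5 trees catch fire, 4 burn out
  ..FTTT
  ...FTT
  ...FTT
  ....FT
  ...FT.
Step 5: 5 trees catch fire, 5 burn out
  ...FTT
  ....FT
  ....FT
  .....F
  ....F.
Step 6: 3 trees catch fire, 5 burn out
  ....FT
  .....F
  .....F
  ......
  ......

....FT
.....F
.....F
......
......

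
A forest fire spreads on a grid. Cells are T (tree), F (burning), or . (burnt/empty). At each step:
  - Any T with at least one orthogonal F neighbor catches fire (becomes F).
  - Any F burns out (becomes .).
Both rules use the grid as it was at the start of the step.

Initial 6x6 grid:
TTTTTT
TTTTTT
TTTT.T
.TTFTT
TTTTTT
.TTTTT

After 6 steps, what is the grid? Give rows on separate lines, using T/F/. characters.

Step 1: 4 trees catch fire, 1 burn out
  TTTTTT
  TTTTTT
  TTTF.T
  .TF.FT
  TTTFTT
  .TTTTT
Step 2: 7 trees catch fire, 4 burn out
  TTTTTT
  TTTFTT
  TTF..T
  .F...F
  TTF.FT
  .TTFTT
Step 3: 9 trees catch fire, 7 burn out
  TTTFTT
  TTF.FT
  TF...F
  ......
  TF...F
  .TF.FT
Step 4: 8 trees catch fire, 9 burn out
  TTF.FT
  TF...F
  F.....
  ......
  F.....
  .F...F
Step 5: 3 trees catch fire, 8 burn out
  TF...F
  F.....
  ......
  ......
  ......
  ......
Step 6: 1 trees catch fire, 3 burn out
  F.....
  ......
  ......
  ......
  ......
  ......

F.....
......
......
......
......
......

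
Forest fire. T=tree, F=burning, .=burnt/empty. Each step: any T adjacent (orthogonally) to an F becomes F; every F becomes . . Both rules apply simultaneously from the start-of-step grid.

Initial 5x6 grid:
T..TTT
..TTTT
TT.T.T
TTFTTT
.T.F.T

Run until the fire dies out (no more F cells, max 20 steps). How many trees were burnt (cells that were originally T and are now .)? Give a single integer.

Answer: 18

Derivation:
Step 1: +2 fires, +2 burnt (F count now 2)
Step 2: +5 fires, +2 burnt (F count now 5)
Step 3: +3 fires, +5 burnt (F count now 3)
Step 4: +5 fires, +3 burnt (F count now 5)
Step 5: +2 fires, +5 burnt (F count now 2)
Step 6: +1 fires, +2 burnt (F count now 1)
Step 7: +0 fires, +1 burnt (F count now 0)
Fire out after step 7
Initially T: 19, now '.': 29
Total burnt (originally-T cells now '.'): 18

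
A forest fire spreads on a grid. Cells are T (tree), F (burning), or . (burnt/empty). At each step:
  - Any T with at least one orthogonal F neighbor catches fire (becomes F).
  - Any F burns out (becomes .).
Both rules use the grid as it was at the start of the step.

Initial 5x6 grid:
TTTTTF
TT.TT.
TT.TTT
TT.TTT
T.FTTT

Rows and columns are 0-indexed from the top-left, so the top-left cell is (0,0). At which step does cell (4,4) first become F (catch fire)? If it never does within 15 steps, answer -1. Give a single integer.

Step 1: cell (4,4)='T' (+2 fires, +2 burnt)
Step 2: cell (4,4)='F' (+4 fires, +2 burnt)
  -> target ignites at step 2
Step 3: cell (4,4)='.' (+6 fires, +4 burnt)
Step 4: cell (4,4)='.' (+3 fires, +6 burnt)
Step 5: cell (4,4)='.' (+2 fires, +3 burnt)
Step 6: cell (4,4)='.' (+2 fires, +2 burnt)
Step 7: cell (4,4)='.' (+2 fires, +2 burnt)
Step 8: cell (4,4)='.' (+1 fires, +2 burnt)
Step 9: cell (4,4)='.' (+1 fires, +1 burnt)
Step 10: cell (4,4)='.' (+0 fires, +1 burnt)
  fire out at step 10

2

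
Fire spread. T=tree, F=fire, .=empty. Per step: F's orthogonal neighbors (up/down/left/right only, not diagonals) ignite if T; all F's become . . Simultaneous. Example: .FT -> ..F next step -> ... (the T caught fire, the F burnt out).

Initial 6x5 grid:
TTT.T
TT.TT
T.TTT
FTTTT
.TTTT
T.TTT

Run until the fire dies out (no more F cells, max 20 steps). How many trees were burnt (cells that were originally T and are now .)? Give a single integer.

Step 1: +2 fires, +1 burnt (F count now 2)
Step 2: +3 fires, +2 burnt (F count now 3)
Step 3: +5 fires, +3 burnt (F count now 5)
Step 4: +5 fires, +5 burnt (F count now 5)
Step 5: +5 fires, +5 burnt (F count now 5)
Step 6: +2 fires, +5 burnt (F count now 2)
Step 7: +1 fires, +2 burnt (F count now 1)
Step 8: +0 fires, +1 burnt (F count now 0)
Fire out after step 8
Initially T: 24, now '.': 29
Total burnt (originally-T cells now '.'): 23

Answer: 23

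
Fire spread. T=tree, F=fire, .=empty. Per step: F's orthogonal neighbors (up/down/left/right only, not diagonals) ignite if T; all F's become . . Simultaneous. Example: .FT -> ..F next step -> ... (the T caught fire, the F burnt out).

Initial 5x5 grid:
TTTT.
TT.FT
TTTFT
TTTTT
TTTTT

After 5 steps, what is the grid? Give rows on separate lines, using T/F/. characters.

Step 1: 5 trees catch fire, 2 burn out
  TTTF.
  TT..F
  TTF.F
  TTTFT
  TTTTT
Step 2: 5 trees catch fire, 5 burn out
  TTF..
  TT...
  TF...
  TTF.F
  TTTFT
Step 3: 6 trees catch fire, 5 burn out
  TF...
  TF...
  F....
  TF...
  TTF.F
Step 4: 4 trees catch fire, 6 burn out
  F....
  F....
  .....
  F....
  TF...
Step 5: 1 trees catch fire, 4 burn out
  .....
  .....
  .....
  .....
  F....

.....
.....
.....
.....
F....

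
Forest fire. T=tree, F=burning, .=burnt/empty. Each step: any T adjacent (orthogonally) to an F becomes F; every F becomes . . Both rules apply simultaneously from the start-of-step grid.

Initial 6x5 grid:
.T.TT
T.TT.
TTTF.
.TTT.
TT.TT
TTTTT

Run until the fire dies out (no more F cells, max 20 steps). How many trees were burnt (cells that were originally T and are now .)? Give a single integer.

Step 1: +3 fires, +1 burnt (F count now 3)
Step 2: +5 fires, +3 burnt (F count now 5)
Step 3: +5 fires, +5 burnt (F count now 5)
Step 4: +4 fires, +5 burnt (F count now 4)
Step 5: +2 fires, +4 burnt (F count now 2)
Step 6: +1 fires, +2 burnt (F count now 1)
Step 7: +0 fires, +1 burnt (F count now 0)
Fire out after step 7
Initially T: 21, now '.': 29
Total burnt (originally-T cells now '.'): 20

Answer: 20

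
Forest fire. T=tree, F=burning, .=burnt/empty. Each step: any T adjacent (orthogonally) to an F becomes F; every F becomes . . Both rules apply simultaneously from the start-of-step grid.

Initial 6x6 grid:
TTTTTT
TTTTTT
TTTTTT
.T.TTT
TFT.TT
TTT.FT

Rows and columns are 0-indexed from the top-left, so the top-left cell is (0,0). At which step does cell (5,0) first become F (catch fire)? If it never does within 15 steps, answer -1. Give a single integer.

Step 1: cell (5,0)='T' (+6 fires, +2 burnt)
Step 2: cell (5,0)='F' (+5 fires, +6 burnt)
  -> target ignites at step 2
Step 3: cell (5,0)='.' (+6 fires, +5 burnt)
Step 4: cell (5,0)='.' (+6 fires, +6 burnt)
Step 5: cell (5,0)='.' (+5 fires, +6 burnt)
Step 6: cell (5,0)='.' (+2 fires, +5 burnt)
Step 7: cell (5,0)='.' (+0 fires, +2 burnt)
  fire out at step 7

2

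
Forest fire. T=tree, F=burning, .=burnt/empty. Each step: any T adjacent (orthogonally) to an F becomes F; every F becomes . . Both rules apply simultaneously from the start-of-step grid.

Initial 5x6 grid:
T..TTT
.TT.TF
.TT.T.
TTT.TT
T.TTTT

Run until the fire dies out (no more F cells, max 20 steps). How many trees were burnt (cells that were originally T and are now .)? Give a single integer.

Answer: 19

Derivation:
Step 1: +2 fires, +1 burnt (F count now 2)
Step 2: +2 fires, +2 burnt (F count now 2)
Step 3: +2 fires, +2 burnt (F count now 2)
Step 4: +2 fires, +2 burnt (F count now 2)
Step 5: +2 fires, +2 burnt (F count now 2)
Step 6: +1 fires, +2 burnt (F count now 1)
Step 7: +1 fires, +1 burnt (F count now 1)
Step 8: +2 fires, +1 burnt (F count now 2)
Step 9: +3 fires, +2 burnt (F count now 3)
Step 10: +2 fires, +3 burnt (F count now 2)
Step 11: +0 fires, +2 burnt (F count now 0)
Fire out after step 11
Initially T: 20, now '.': 29
Total burnt (originally-T cells now '.'): 19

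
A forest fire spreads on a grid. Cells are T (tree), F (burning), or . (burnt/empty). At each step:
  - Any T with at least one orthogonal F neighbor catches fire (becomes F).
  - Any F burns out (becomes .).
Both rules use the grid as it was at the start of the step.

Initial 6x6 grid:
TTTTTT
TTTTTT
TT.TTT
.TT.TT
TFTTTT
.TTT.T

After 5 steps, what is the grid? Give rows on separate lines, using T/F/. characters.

Step 1: 4 trees catch fire, 1 burn out
  TTTTTT
  TTTTTT
  TT.TTT
  .FT.TT
  F.FTTT
  .FTT.T
Step 2: 4 trees catch fire, 4 burn out
  TTTTTT
  TTTTTT
  TF.TTT
  ..F.TT
  ...FTT
  ..FT.T
Step 3: 4 trees catch fire, 4 burn out
  TTTTTT
  TFTTTT
  F..TTT
  ....TT
  ....FT
  ...F.T
Step 4: 5 trees catch fire, 4 burn out
  TFTTTT
  F.FTTT
  ...TTT
  ....FT
  .....F
  .....T
Step 5: 6 trees catch fire, 5 burn out
  F.FTTT
  ...FTT
  ...TFT
  .....F
  ......
  .....F

F.FTTT
...FTT
...TFT
.....F
......
.....F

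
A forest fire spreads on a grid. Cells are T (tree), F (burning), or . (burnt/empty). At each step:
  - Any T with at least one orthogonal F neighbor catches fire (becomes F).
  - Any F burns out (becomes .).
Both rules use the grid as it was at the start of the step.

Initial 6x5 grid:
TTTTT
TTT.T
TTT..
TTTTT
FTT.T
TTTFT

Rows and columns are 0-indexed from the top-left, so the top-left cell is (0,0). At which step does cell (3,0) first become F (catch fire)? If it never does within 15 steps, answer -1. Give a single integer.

Step 1: cell (3,0)='F' (+5 fires, +2 burnt)
  -> target ignites at step 1
Step 2: cell (3,0)='.' (+5 fires, +5 burnt)
Step 3: cell (3,0)='.' (+4 fires, +5 burnt)
Step 4: cell (3,0)='.' (+4 fires, +4 burnt)
Step 5: cell (3,0)='.' (+2 fires, +4 burnt)
Step 6: cell (3,0)='.' (+1 fires, +2 burnt)
Step 7: cell (3,0)='.' (+1 fires, +1 burnt)
Step 8: cell (3,0)='.' (+1 fires, +1 burnt)
Step 9: cell (3,0)='.' (+1 fires, +1 burnt)
Step 10: cell (3,0)='.' (+0 fires, +1 burnt)
  fire out at step 10

1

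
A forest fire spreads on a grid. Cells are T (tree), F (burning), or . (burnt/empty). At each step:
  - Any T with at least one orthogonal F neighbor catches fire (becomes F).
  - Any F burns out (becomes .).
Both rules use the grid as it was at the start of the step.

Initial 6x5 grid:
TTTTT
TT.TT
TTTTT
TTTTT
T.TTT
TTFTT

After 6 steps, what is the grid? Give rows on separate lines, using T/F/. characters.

Step 1: 3 trees catch fire, 1 burn out
  TTTTT
  TT.TT
  TTTTT
  TTTTT
  T.FTT
  TF.FT
Step 2: 4 trees catch fire, 3 burn out
  TTTTT
  TT.TT
  TTTTT
  TTFTT
  T..FT
  F...F
Step 3: 5 trees catch fire, 4 burn out
  TTTTT
  TT.TT
  TTFTT
  TF.FT
  F...F
  .....
Step 4: 4 trees catch fire, 5 burn out
  TTTTT
  TT.TT
  TF.FT
  F...F
  .....
  .....
Step 5: 4 trees catch fire, 4 burn out
  TTTTT
  TF.FT
  F...F
  .....
  .....
  .....
Step 6: 4 trees catch fire, 4 burn out
  TFTFT
  F...F
  .....
  .....
  .....
  .....

TFTFT
F...F
.....
.....
.....
.....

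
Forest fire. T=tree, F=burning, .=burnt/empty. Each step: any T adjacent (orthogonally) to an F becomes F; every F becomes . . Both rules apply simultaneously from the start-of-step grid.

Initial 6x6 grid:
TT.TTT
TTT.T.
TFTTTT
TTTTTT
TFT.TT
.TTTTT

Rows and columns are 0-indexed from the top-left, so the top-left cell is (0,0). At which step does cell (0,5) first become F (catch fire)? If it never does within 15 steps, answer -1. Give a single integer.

Step 1: cell (0,5)='T' (+7 fires, +2 burnt)
Step 2: cell (0,5)='T' (+7 fires, +7 burnt)
Step 3: cell (0,5)='T' (+4 fires, +7 burnt)
Step 4: cell (0,5)='T' (+4 fires, +4 burnt)
Step 5: cell (0,5)='T' (+4 fires, +4 burnt)
Step 6: cell (0,5)='F' (+3 fires, +4 burnt)
  -> target ignites at step 6
Step 7: cell (0,5)='.' (+0 fires, +3 burnt)
  fire out at step 7

6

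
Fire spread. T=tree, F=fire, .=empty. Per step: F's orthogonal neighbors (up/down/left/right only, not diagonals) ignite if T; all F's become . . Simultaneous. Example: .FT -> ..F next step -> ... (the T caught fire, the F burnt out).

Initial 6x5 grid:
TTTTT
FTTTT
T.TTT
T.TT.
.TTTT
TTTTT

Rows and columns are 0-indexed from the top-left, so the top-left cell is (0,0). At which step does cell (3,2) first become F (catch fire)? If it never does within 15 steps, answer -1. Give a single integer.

Step 1: cell (3,2)='T' (+3 fires, +1 burnt)
Step 2: cell (3,2)='T' (+3 fires, +3 burnt)
Step 3: cell (3,2)='T' (+3 fires, +3 burnt)
Step 4: cell (3,2)='F' (+4 fires, +3 burnt)
  -> target ignites at step 4
Step 5: cell (3,2)='.' (+4 fires, +4 burnt)
Step 6: cell (3,2)='.' (+3 fires, +4 burnt)
Step 7: cell (3,2)='.' (+3 fires, +3 burnt)
Step 8: cell (3,2)='.' (+2 fires, +3 burnt)
Step 9: cell (3,2)='.' (+0 fires, +2 burnt)
  fire out at step 9

4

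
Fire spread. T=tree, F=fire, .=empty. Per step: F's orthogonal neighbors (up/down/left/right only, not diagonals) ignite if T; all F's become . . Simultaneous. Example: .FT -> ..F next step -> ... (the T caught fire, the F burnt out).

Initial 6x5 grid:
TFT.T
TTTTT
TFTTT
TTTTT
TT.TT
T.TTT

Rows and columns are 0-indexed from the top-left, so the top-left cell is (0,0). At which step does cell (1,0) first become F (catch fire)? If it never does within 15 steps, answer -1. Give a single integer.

Step 1: cell (1,0)='T' (+6 fires, +2 burnt)
Step 2: cell (1,0)='F' (+6 fires, +6 burnt)
  -> target ignites at step 2
Step 3: cell (1,0)='.' (+4 fires, +6 burnt)
Step 4: cell (1,0)='.' (+4 fires, +4 burnt)
Step 5: cell (1,0)='.' (+3 fires, +4 burnt)
Step 6: cell (1,0)='.' (+2 fires, +3 burnt)
Step 7: cell (1,0)='.' (+0 fires, +2 burnt)
  fire out at step 7

2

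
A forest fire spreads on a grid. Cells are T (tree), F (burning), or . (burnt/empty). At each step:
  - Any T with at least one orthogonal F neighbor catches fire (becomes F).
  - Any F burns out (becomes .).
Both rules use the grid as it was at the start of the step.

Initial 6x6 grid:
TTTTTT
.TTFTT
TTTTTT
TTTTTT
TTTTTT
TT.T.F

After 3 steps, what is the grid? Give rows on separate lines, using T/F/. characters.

Step 1: 5 trees catch fire, 2 burn out
  TTTFTT
  .TF.FT
  TTTFTT
  TTTTTT
  TTTTTF
  TT.T..
Step 2: 9 trees catch fire, 5 burn out
  TTF.FT
  .F...F
  TTF.FT
  TTTFTF
  TTTTF.
  TT.T..
Step 3: 7 trees catch fire, 9 burn out
  TF...F
  ......
  TF...F
  TTF.F.
  TTTF..
  TT.T..

TF...F
......
TF...F
TTF.F.
TTTF..
TT.T..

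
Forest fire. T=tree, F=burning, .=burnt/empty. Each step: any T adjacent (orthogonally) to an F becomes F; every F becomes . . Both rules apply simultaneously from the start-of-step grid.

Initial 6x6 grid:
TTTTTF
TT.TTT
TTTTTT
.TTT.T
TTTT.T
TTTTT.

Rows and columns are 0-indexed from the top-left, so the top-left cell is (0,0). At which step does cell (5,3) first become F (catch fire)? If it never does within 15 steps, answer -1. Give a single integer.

Step 1: cell (5,3)='T' (+2 fires, +1 burnt)
Step 2: cell (5,3)='T' (+3 fires, +2 burnt)
Step 3: cell (5,3)='T' (+4 fires, +3 burnt)
Step 4: cell (5,3)='T' (+3 fires, +4 burnt)
Step 5: cell (5,3)='T' (+4 fires, +3 burnt)
Step 6: cell (5,3)='T' (+4 fires, +4 burnt)
Step 7: cell (5,3)='F' (+4 fires, +4 burnt)
  -> target ignites at step 7
Step 8: cell (5,3)='.' (+3 fires, +4 burnt)
Step 9: cell (5,3)='.' (+2 fires, +3 burnt)
Step 10: cell (5,3)='.' (+1 fires, +2 burnt)
Step 11: cell (5,3)='.' (+0 fires, +1 burnt)
  fire out at step 11

7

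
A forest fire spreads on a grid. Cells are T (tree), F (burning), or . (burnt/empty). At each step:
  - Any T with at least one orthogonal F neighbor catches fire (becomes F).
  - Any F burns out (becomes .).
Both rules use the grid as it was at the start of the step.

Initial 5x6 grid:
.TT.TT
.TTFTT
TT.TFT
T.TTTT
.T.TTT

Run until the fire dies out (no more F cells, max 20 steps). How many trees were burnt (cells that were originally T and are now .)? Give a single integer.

Step 1: +5 fires, +2 burnt (F count now 5)
Step 2: +7 fires, +5 burnt (F count now 7)
Step 3: +6 fires, +7 burnt (F count now 6)
Step 4: +1 fires, +6 burnt (F count now 1)
Step 5: +1 fires, +1 burnt (F count now 1)
Step 6: +0 fires, +1 burnt (F count now 0)
Fire out after step 6
Initially T: 21, now '.': 29
Total burnt (originally-T cells now '.'): 20

Answer: 20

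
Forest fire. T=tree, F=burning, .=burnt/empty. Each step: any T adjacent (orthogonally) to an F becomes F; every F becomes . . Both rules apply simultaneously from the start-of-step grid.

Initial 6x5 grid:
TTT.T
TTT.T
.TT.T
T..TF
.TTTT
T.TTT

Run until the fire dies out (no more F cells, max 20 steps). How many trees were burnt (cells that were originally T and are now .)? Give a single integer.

Step 1: +3 fires, +1 burnt (F count now 3)
Step 2: +3 fires, +3 burnt (F count now 3)
Step 3: +3 fires, +3 burnt (F count now 3)
Step 4: +2 fires, +3 burnt (F count now 2)
Step 5: +0 fires, +2 burnt (F count now 0)
Fire out after step 5
Initially T: 21, now '.': 20
Total burnt (originally-T cells now '.'): 11

Answer: 11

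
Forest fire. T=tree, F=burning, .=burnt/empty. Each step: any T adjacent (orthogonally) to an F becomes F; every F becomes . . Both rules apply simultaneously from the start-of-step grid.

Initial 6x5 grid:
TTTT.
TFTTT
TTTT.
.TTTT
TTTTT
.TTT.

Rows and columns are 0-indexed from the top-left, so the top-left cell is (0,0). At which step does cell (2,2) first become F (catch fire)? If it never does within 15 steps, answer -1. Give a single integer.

Step 1: cell (2,2)='T' (+4 fires, +1 burnt)
Step 2: cell (2,2)='F' (+6 fires, +4 burnt)
  -> target ignites at step 2
Step 3: cell (2,2)='.' (+5 fires, +6 burnt)
Step 4: cell (2,2)='.' (+4 fires, +5 burnt)
Step 5: cell (2,2)='.' (+3 fires, +4 burnt)
Step 6: cell (2,2)='.' (+2 fires, +3 burnt)
Step 7: cell (2,2)='.' (+0 fires, +2 burnt)
  fire out at step 7

2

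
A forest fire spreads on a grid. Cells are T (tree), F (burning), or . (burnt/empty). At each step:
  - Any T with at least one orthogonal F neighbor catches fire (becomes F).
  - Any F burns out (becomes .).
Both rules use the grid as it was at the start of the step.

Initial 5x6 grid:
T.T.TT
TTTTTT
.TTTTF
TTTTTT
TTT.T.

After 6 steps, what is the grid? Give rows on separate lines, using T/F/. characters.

Step 1: 3 trees catch fire, 1 burn out
  T.T.TT
  TTTTTF
  .TTTF.
  TTTTTF
  TTT.T.
Step 2: 4 trees catch fire, 3 burn out
  T.T.TF
  TTTTF.
  .TTF..
  TTTTF.
  TTT.T.
Step 3: 5 trees catch fire, 4 burn out
  T.T.F.
  TTTF..
  .TF...
  TTTF..
  TTT.F.
Step 4: 3 trees catch fire, 5 burn out
  T.T...
  TTF...
  .F....
  TTF...
  TTT...
Step 5: 4 trees catch fire, 3 burn out
  T.F...
  TF....
  ......
  TF....
  TTF...
Step 6: 3 trees catch fire, 4 burn out
  T.....
  F.....
  ......
  F.....
  TF....

T.....
F.....
......
F.....
TF....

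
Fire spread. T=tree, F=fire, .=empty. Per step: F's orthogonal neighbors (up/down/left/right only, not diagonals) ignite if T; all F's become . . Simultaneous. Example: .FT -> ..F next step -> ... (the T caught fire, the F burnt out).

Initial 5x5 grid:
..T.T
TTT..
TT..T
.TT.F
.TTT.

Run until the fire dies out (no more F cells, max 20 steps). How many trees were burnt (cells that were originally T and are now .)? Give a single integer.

Step 1: +1 fires, +1 burnt (F count now 1)
Step 2: +0 fires, +1 burnt (F count now 0)
Fire out after step 2
Initially T: 13, now '.': 13
Total burnt (originally-T cells now '.'): 1

Answer: 1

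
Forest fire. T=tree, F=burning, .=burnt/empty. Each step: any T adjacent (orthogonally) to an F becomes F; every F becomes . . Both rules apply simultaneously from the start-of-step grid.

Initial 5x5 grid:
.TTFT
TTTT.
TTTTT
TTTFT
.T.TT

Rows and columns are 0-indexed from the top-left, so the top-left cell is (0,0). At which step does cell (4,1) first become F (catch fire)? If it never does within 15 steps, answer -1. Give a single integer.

Step 1: cell (4,1)='T' (+7 fires, +2 burnt)
Step 2: cell (4,1)='T' (+6 fires, +7 burnt)
Step 3: cell (4,1)='F' (+4 fires, +6 burnt)
  -> target ignites at step 3
Step 4: cell (4,1)='.' (+2 fires, +4 burnt)
Step 5: cell (4,1)='.' (+0 fires, +2 burnt)
  fire out at step 5

3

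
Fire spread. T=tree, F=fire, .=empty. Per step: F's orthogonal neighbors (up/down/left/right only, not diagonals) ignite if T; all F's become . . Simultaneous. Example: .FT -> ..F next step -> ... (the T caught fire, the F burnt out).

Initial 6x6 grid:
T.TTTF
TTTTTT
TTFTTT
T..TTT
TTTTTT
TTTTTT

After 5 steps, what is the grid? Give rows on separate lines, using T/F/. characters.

Step 1: 5 trees catch fire, 2 burn out
  T.TTF.
  TTFTTF
  TF.FTT
  T..TTT
  TTTTTT
  TTTTTT
Step 2: 9 trees catch fire, 5 burn out
  T.FF..
  TF.FF.
  F...FF
  T..FTT
  TTTTTT
  TTTTTT
Step 3: 5 trees catch fire, 9 burn out
  T.....
  F.....
  ......
  F...FF
  TTTFTT
  TTTTTT
Step 4: 6 trees catch fire, 5 burn out
  F.....
  ......
  ......
  ......
  FTF.FF
  TTTFTT
Step 5: 5 trees catch fire, 6 burn out
  ......
  ......
  ......
  ......
  .F....
  FTF.FF

......
......
......
......
.F....
FTF.FF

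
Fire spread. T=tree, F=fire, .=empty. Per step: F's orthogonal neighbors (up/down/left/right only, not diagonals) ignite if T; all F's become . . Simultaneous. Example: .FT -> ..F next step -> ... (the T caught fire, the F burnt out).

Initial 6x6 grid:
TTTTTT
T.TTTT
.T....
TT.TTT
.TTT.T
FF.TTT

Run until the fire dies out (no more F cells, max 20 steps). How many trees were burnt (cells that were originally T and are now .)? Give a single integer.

Answer: 13

Derivation:
Step 1: +1 fires, +2 burnt (F count now 1)
Step 2: +2 fires, +1 burnt (F count now 2)
Step 3: +3 fires, +2 burnt (F count now 3)
Step 4: +2 fires, +3 burnt (F count now 2)
Step 5: +2 fires, +2 burnt (F count now 2)
Step 6: +2 fires, +2 burnt (F count now 2)
Step 7: +1 fires, +2 burnt (F count now 1)
Step 8: +0 fires, +1 burnt (F count now 0)
Fire out after step 8
Initially T: 24, now '.': 25
Total burnt (originally-T cells now '.'): 13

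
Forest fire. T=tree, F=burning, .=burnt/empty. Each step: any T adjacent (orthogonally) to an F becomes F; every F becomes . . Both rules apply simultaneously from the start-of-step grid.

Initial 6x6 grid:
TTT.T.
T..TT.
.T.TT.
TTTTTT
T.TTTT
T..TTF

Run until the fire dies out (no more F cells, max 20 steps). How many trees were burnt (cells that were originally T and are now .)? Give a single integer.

Answer: 20

Derivation:
Step 1: +2 fires, +1 burnt (F count now 2)
Step 2: +3 fires, +2 burnt (F count now 3)
Step 3: +2 fires, +3 burnt (F count now 2)
Step 4: +3 fires, +2 burnt (F count now 3)
Step 5: +3 fires, +3 burnt (F count now 3)
Step 6: +3 fires, +3 burnt (F count now 3)
Step 7: +2 fires, +3 burnt (F count now 2)
Step 8: +1 fires, +2 burnt (F count now 1)
Step 9: +1 fires, +1 burnt (F count now 1)
Step 10: +0 fires, +1 burnt (F count now 0)
Fire out after step 10
Initially T: 24, now '.': 32
Total burnt (originally-T cells now '.'): 20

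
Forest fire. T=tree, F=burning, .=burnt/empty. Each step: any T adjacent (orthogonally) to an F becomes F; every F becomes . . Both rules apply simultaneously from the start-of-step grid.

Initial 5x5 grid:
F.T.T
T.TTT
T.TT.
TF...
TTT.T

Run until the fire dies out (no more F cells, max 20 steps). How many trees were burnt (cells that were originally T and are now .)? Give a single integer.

Answer: 6

Derivation:
Step 1: +3 fires, +2 burnt (F count now 3)
Step 2: +3 fires, +3 burnt (F count now 3)
Step 3: +0 fires, +3 burnt (F count now 0)
Fire out after step 3
Initially T: 14, now '.': 17
Total burnt (originally-T cells now '.'): 6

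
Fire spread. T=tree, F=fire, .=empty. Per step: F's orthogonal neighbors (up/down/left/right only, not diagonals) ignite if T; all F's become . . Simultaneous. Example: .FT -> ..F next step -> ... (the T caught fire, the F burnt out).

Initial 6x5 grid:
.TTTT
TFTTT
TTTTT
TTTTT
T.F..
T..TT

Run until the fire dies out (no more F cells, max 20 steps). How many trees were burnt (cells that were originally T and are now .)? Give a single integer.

Answer: 20

Derivation:
Step 1: +5 fires, +2 burnt (F count now 5)
Step 2: +6 fires, +5 burnt (F count now 6)
Step 3: +5 fires, +6 burnt (F count now 5)
Step 4: +3 fires, +5 burnt (F count now 3)
Step 5: +1 fires, +3 burnt (F count now 1)
Step 6: +0 fires, +1 burnt (F count now 0)
Fire out after step 6
Initially T: 22, now '.': 28
Total burnt (originally-T cells now '.'): 20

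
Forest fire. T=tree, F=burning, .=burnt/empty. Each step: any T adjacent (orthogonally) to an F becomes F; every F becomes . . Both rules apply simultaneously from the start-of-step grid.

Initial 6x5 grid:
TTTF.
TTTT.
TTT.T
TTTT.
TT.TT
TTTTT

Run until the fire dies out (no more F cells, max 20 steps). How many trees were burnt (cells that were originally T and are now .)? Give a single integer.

Answer: 23

Derivation:
Step 1: +2 fires, +1 burnt (F count now 2)
Step 2: +2 fires, +2 burnt (F count now 2)
Step 3: +3 fires, +2 burnt (F count now 3)
Step 4: +3 fires, +3 burnt (F count now 3)
Step 5: +3 fires, +3 burnt (F count now 3)
Step 6: +3 fires, +3 burnt (F count now 3)
Step 7: +4 fires, +3 burnt (F count now 4)
Step 8: +3 fires, +4 burnt (F count now 3)
Step 9: +0 fires, +3 burnt (F count now 0)
Fire out after step 9
Initially T: 24, now '.': 29
Total burnt (originally-T cells now '.'): 23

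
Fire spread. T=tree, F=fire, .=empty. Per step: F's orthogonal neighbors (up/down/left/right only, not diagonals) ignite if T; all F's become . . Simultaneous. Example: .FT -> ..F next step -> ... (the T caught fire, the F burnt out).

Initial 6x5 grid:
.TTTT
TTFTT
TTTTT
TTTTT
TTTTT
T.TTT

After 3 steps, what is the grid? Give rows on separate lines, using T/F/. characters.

Step 1: 4 trees catch fire, 1 burn out
  .TFTT
  TF.FT
  TTFTT
  TTTTT
  TTTTT
  T.TTT
Step 2: 7 trees catch fire, 4 burn out
  .F.FT
  F...F
  TF.FT
  TTFTT
  TTTTT
  T.TTT
Step 3: 6 trees catch fire, 7 burn out
  ....F
  .....
  F...F
  TF.FT
  TTFTT
  T.TTT

....F
.....
F...F
TF.FT
TTFTT
T.TTT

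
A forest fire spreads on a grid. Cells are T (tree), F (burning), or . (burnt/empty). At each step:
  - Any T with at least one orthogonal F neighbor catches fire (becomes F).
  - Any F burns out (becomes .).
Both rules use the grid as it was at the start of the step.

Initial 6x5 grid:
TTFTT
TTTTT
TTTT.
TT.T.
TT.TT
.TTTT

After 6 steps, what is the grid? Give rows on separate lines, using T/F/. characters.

Step 1: 3 trees catch fire, 1 burn out
  TF.FT
  TTFTT
  TTTT.
  TT.T.
  TT.TT
  .TTTT
Step 2: 5 trees catch fire, 3 burn out
  F...F
  TF.FT
  TTFT.
  TT.T.
  TT.TT
  .TTTT
Step 3: 4 trees catch fire, 5 burn out
  .....
  F...F
  TF.F.
  TT.T.
  TT.TT
  .TTTT
Step 4: 3 trees catch fire, 4 burn out
  .....
  .....
  F....
  TF.F.
  TT.TT
  .TTTT
Step 5: 3 trees catch fire, 3 burn out
  .....
  .....
  .....
  F....
  TF.FT
  .TTTT
Step 6: 4 trees catch fire, 3 burn out
  .....
  .....
  .....
  .....
  F...F
  .FTFT

.....
.....
.....
.....
F...F
.FTFT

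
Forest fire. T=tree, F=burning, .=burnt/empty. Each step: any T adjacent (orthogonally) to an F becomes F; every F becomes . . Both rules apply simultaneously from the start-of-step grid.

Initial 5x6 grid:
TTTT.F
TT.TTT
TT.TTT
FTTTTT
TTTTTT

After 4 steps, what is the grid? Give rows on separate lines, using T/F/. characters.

Step 1: 4 trees catch fire, 2 burn out
  TTTT..
  TT.TTF
  FT.TTT
  .FTTTT
  FTTTTT
Step 2: 6 trees catch fire, 4 burn out
  TTTT..
  FT.TF.
  .F.TTF
  ..FTTT
  .FTTTT
Step 3: 7 trees catch fire, 6 burn out
  FTTT..
  .F.F..
  ...TF.
  ...FTF
  ..FTTT
Step 4: 6 trees catch fire, 7 burn out
  .FTF..
  ......
  ...F..
  ....F.
  ...FTF

.FTF..
......
...F..
....F.
...FTF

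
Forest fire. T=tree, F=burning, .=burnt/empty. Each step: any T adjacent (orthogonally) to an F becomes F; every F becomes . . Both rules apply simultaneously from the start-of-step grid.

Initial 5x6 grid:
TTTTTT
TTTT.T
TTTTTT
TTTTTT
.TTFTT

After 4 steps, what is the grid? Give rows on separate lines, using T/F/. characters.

Step 1: 3 trees catch fire, 1 burn out
  TTTTTT
  TTTT.T
  TTTTTT
  TTTFTT
  .TF.FT
Step 2: 5 trees catch fire, 3 burn out
  TTTTTT
  TTTT.T
  TTTFTT
  TTF.FT
  .F...F
Step 3: 5 trees catch fire, 5 burn out
  TTTTTT
  TTTF.T
  TTF.FT
  TF...F
  ......
Step 4: 5 trees catch fire, 5 burn out
  TTTFTT
  TTF..T
  TF...F
  F.....
  ......

TTTFTT
TTF..T
TF...F
F.....
......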